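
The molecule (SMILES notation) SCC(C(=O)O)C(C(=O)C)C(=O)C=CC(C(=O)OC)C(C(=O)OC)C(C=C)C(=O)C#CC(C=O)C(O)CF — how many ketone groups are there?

Reading the structure from left to right:
  HSCH2: –SH on an sp³ carbon → thiol.
  CH(COOH): pendant –COOH: carbonyl C bonded to C and –OH → carboxylic acid.
  CH(COCH3): pendant –COCH3: carbonyl C bonded to two carbons → ketone.
  CO: –C(=O)– with carbon on both sides → ketone.
  CH=CH: C=C double bond → alkene.
  CH(COOCH3): pendant –COOCH3: carbonyl C bonded to C and –OCH3 → ester.
  CH(COOCH3): pendant –COOCH3: carbonyl C bonded to C and –OCH3 → ester.
  CH(CH=CH2): pendant –CH=CH2: C=C double bond → alkene.
  CO: –C(=O)– with carbon on both sides → ketone.
  C≡C: C≡C triple bond → alkyne.
  CH(CHO): pendant –CHO: carbonyl C bonded to C and H → aldehyde.
  CH(OH): –OH on an sp³ carbon → alcohol (secondary).
  CH2F: halogen on an sp³ carbon → alkyl halide.
Ketone appears at: CH(COCH3), CO, CO → 3.

3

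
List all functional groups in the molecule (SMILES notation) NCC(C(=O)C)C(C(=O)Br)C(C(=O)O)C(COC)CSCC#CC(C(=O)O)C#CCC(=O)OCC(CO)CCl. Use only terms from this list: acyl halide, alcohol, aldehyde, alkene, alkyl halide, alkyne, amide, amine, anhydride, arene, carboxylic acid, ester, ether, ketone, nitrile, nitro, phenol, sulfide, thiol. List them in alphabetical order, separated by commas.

acyl halide, alcohol, alkyl halide, alkyne, amine, carboxylic acid, ester, ether, ketone, sulfide

–NH2 on an sp³ carbon with no adjacent C=O → amine.
pendant –COCH3: carbonyl C bonded to two carbons → ketone.
pendant –C(=O)X: carbonyl C bonded to C and halogen → acyl halide.
pendant –COOH: carbonyl C bonded to C and –OH → carboxylic acid.
pendant –CH2OCH3: C–O–C linkage → ether.
C–S–C linkage → sulfide (thioether).
C≡C triple bond → alkyne.
pendant –COOH: carbonyl C bonded to C and –OH → carboxylic acid.
C≡C triple bond → alkyne.
–C(=O)–O–C with C on the carbonyl side → ester.
pendant –CH2OH on an sp³ backbone C → alcohol.
halogen on an sp³ carbon → alkyl halide.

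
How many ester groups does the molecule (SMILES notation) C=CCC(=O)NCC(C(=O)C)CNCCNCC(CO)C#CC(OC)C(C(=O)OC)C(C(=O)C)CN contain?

1

C=C double bond → alkene.
–C(=O)–N– linkage → amide (the N is not an amine).
pendant –COCH3: carbonyl C bonded to two carbons → ketone.
C–N–C with sp³ carbons and no adjacent C=O → amine (secondary).
C–N–C with sp³ carbons and no adjacent C=O → amine (secondary).
pendant –CH2OH on an sp³ backbone C → alcohol.
C≡C triple bond → alkyne.
pendant –OCH3: C–O–C with sp³ C, no adjacent C=O → ether.
pendant –COOCH3: carbonyl C bonded to C and –OCH3 → ester.
pendant –COCH3: carbonyl C bonded to two carbons → ketone.
–NH2 on an sp³ carbon with no adjacent C=O → amine.
Ester appears at: CH(COOCH3) → 1.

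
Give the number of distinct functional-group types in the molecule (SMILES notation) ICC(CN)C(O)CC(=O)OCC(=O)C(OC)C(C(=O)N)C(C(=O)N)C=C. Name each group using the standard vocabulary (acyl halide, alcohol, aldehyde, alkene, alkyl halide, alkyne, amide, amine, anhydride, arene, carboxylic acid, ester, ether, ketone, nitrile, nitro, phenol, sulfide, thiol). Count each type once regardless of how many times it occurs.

8

Reading the structure from left to right:
  ICH2: halogen on an sp³ carbon → alkyl halide.
  CH(CH2NH2): pendant –CH2NH2: N on sp³ C, no adjacent C=O → amine.
  CH(OH): –OH on an sp³ carbon → alcohol (secondary).
  CH2COOCH2: –C(=O)–O–C with C on the carbonyl side → ester.
  CO: –C(=O)– with carbon on both sides → ketone.
  CH(OCH3): pendant –OCH3: C–O–C with sp³ C, no adjacent C=O → ether.
  CH(CONH2): pendant –CONH2: carbonyl C bonded to C and N → amide.
  CH(CONH2): pendant –CONH2: carbonyl C bonded to C and N → amide.
  CH=CH2: C=C double bond → alkene.
Distinct types present: alcohol, alkene, alkyl halide, amide, amine, ester, ether, ketone.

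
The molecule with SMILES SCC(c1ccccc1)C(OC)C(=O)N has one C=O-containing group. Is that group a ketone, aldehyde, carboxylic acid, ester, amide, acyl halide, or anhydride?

The carbonyl is in the CONH2 segment: –C(=O)NH2: carbonyl C bonded to C and to N → amide (the N is not a separate amine).

amide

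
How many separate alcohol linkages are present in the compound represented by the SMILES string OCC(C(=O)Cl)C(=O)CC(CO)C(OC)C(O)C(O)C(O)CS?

Taking each segment in turn:
  HOCH2: HO– on an sp³ carbon → alcohol.
  CH(COCl): pendant –C(=O)X: carbonyl C bonded to C and halogen → acyl halide.
  CO: –C(=O)– with carbon on both sides → ketone.
  CH(CH2OH): pendant –CH2OH on an sp³ backbone C → alcohol.
  CH(OCH3): pendant –OCH3: C–O–C with sp³ C, no adjacent C=O → ether.
  CH(OH): –OH on an sp³ carbon → alcohol (secondary).
  CH(OH): –OH on an sp³ carbon → alcohol (secondary).
  CH(OH): –OH on an sp³ carbon → alcohol (secondary).
  CH2SH: –SH on an sp³ carbon → thiol.
Alcohol appears at: HOCH2, CH(CH2OH), CH(OH), CH(OH), CH(OH) → 5.

5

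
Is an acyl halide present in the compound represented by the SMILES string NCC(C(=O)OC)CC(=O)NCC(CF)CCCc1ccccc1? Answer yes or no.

no

Working along the chain:
  H2NCH2: –NH2 on an sp³ carbon with no adjacent C=O → amine.
  CH(COOCH3): pendant –COOCH3: carbonyl C bonded to C and –OCH3 → ester.
  CH2CONHCH2: –C(=O)–N– linkage → amide (the N is not an amine).
  CH(CH2F): pendant –CH2X: halogen on sp³ carbon → alkyl halide.
  C6H5: –C6H5 phenyl ring → arene.
The groups actually present are: alkyl halide, amide, amine, arene, ester.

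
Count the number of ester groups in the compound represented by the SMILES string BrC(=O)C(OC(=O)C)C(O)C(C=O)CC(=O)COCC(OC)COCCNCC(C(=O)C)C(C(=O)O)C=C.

1

Taking each segment in turn:
  BrCO: –C(=O)Br: carbonyl C bonded to C and to a halogen → acyl halide (not alkyl halide).
  CH(OCOCH3): pendant –OC(=O)CH3: an acyloxy group → ester.
  CH(OH): –OH on an sp³ carbon → alcohol (secondary).
  CH(CHO): pendant –CHO: carbonyl C bonded to C and H → aldehyde.
  CO: –C(=O)– with carbon on both sides → ketone.
  CH2OCH2: C–O–C with sp³ carbons on both sides and no adjacent C=O → ether.
  CH(OCH3): pendant –OCH3: C–O–C with sp³ C, no adjacent C=O → ether.
  CH2OCH2: C–O–C with sp³ carbons on both sides and no adjacent C=O → ether.
  CH2NHCH2: C–N–C with sp³ carbons and no adjacent C=O → amine (secondary).
  CH(COCH3): pendant –COCH3: carbonyl C bonded to two carbons → ketone.
  CH(COOH): pendant –COOH: carbonyl C bonded to C and –OH → carboxylic acid.
  CH=CH2: C=C double bond → alkene.
Ester appears at: CH(OCOCH3) → 1.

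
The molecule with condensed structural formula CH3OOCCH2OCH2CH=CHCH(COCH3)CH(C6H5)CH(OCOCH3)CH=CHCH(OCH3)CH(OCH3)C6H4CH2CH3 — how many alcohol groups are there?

Reading the structure from left to right:
  CH3OOC: CH3O–C(=O)–: carbonyl C bonded to C and to –OCH3 → ester (not ketone + ether).
  CH2OCH2: C–O–C with sp³ carbons on both sides and no adjacent C=O → ether.
  CH=CH: C=C double bond → alkene.
  CH(COCH3): pendant –COCH3: carbonyl C bonded to two carbons → ketone.
  CH(C6H5): pendant –C6H5: benzene ring → arene.
  CH(OCOCH3): pendant –OC(=O)CH3: an acyloxy group → ester.
  CH=CH: C=C double bond → alkene.
  CH(OCH3): pendant –OCH3: C–O–C with sp³ C, no adjacent C=O → ether.
  CH(OCH3): pendant –OCH3: C–O–C with sp³ C, no adjacent C=O → ether.
  C6H4: para-disubstituted benzene ring → arene.
No segment is a alcohol: CH2OCH2 is ether, not alcohol; CH(COCH3) is ketone, not alcohol; CH(OCH3) is ether, not alcohol. → 0.

0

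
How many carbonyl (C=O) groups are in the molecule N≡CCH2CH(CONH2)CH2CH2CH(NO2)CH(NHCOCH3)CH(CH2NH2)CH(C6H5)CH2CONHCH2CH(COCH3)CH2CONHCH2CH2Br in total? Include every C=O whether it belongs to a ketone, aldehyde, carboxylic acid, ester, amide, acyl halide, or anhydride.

5

CH(CONH2): amide, 1 C=O (running total 1).
CH(NHCOCH3): amide, 1 C=O (running total 2).
CH2CONHCH2: amide, 1 C=O (running total 3).
CH(COCH3): ketone, 1 C=O (running total 4).
CH2CONHCH2: amide, 1 C=O (running total 5).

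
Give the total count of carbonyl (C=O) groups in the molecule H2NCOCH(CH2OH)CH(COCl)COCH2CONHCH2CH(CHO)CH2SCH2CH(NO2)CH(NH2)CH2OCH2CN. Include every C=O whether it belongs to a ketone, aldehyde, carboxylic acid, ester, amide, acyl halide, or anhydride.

5

H2NCO: amide, 1 C=O (running total 1).
CH(COCl): acyl halide, 1 C=O (running total 2).
CO: ketone, 1 C=O (running total 3).
CH2CONHCH2: amide, 1 C=O (running total 4).
CH(CHO): aldehyde, 1 C=O (running total 5).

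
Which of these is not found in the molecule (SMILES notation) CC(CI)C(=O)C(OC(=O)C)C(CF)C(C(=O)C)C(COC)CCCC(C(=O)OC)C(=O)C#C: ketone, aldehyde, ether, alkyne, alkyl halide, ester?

aldehyde

alkyne: present (C≡CH — C≡C triple bond → alkyne).
ether: present (CH(CH2OCH3) — pendant –CH2OCH3: C–O–C linkage → ether).
ketone: present (CO — –C(=O)– with carbon on both sides → ketone).
alkyl halide: present (CH(CH2I) — pendant –CH2X: halogen on sp³ carbon → alkyl halide).
ester: present (CH(OCOCH3) — pendant –OC(=O)CH3: an acyloxy group → ester).
aldehyde: absent. In each of CO and CH(COCH3), the carbonyl carbon is bonded to two carbons, so it is a ketone, not an aldehyde.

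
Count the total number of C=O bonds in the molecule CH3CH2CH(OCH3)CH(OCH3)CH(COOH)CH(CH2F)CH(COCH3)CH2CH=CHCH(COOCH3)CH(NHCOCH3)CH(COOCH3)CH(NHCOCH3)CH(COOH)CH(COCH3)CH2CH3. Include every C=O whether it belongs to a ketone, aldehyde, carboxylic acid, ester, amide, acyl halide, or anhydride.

8

CH(COOH): carboxylic acid, 1 C=O (running total 1).
CH(COCH3): ketone, 1 C=O (running total 2).
CH(COOCH3): ester, 1 C=O (running total 3).
CH(NHCOCH3): amide, 1 C=O (running total 4).
CH(COOCH3): ester, 1 C=O (running total 5).
CH(NHCOCH3): amide, 1 C=O (running total 6).
CH(COOH): carboxylic acid, 1 C=O (running total 7).
CH(COCH3): ketone, 1 C=O (running total 8).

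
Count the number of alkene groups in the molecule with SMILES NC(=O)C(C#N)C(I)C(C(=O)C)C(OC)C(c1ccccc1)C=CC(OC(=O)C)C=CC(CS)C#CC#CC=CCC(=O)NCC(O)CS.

Reading the structure from left to right:
  H2NCO: –C(=O)NH2: carbonyl C bonded to C and to N → amide (the N is not a separate amine).
  CH(CN): pendant –C≡N: nitrile.
  CH(I): halogen on an sp³ carbon → alkyl halide.
  CH(COCH3): pendant –COCH3: carbonyl C bonded to two carbons → ketone.
  CH(OCH3): pendant –OCH3: C–O–C with sp³ C, no adjacent C=O → ether.
  CH(C6H5): pendant –C6H5: benzene ring → arene.
  CH=CH: C=C double bond → alkene.
  CH(OCOCH3): pendant –OC(=O)CH3: an acyloxy group → ester.
  CH=CH: C=C double bond → alkene.
  CH(CH2SH): pendant –CH2SH → thiol.
  C≡C: C≡C triple bond → alkyne.
  C≡C: C≡C triple bond → alkyne.
  CH=CH: C=C double bond → alkene.
  CH2CONHCH2: –C(=O)–N– linkage → amide (the N is not an amine).
  CH(OH): –OH on an sp³ carbon → alcohol (secondary).
  CH2SH: –SH on an sp³ carbon → thiol.
Alkene appears at: CH=CH, CH=CH, CH=CH → 3.

3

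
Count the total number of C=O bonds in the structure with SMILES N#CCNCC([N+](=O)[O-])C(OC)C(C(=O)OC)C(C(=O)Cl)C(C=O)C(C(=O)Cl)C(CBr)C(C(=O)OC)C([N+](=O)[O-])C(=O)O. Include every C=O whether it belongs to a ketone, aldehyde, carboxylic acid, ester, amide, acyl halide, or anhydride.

6

CH(COOCH3): ester, 1 C=O (running total 1).
CH(COCl): acyl halide, 1 C=O (running total 2).
CH(CHO): aldehyde, 1 C=O (running total 3).
CH(COCl): acyl halide, 1 C=O (running total 4).
CH(COOCH3): ester, 1 C=O (running total 5).
COOH: carboxylic acid, 1 C=O (running total 6).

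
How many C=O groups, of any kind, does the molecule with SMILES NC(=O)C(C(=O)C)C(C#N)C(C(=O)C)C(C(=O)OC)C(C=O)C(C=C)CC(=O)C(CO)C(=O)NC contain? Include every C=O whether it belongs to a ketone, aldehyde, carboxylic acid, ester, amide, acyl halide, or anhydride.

7

H2NCO: amide, 1 C=O (running total 1).
CH(COCH3): ketone, 1 C=O (running total 2).
CH(COCH3): ketone, 1 C=O (running total 3).
CH(COOCH3): ester, 1 C=O (running total 4).
CH(CHO): aldehyde, 1 C=O (running total 5).
CO: ketone, 1 C=O (running total 6).
CONHCH3: amide, 1 C=O (running total 7).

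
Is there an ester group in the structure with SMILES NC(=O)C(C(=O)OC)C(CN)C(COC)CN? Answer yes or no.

yes

Taking each segment in turn:
  H2NCO: –C(=O)NH2: carbonyl C bonded to C and to N → amide (the N is not a separate amine).
  CH(COOCH3): pendant –COOCH3: carbonyl C bonded to C and –OCH3 → ester.
  CH(CH2NH2): pendant –CH2NH2: N on sp³ C, no adjacent C=O → amine.
  CH(CH2OCH3): pendant –CH2OCH3: C–O–C linkage → ether.
  CH2NH2: –NH2 on an sp³ carbon with no adjacent C=O → amine.
The CH(COOCH3) segment supplies the ester: pendant –COOCH3: carbonyl C bonded to C and –OCH3 → ester.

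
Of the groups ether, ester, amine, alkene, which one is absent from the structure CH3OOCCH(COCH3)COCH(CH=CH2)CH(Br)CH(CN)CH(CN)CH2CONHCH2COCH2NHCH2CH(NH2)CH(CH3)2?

ether

amine: present (CH2NHCH2 — C–N–C with sp³ carbons and no adjacent C=O → amine (secondary)).
alkene: present (CH(CH=CH2) — pendant –CH=CH2: C=C double bond → alkene).
ester: present (CH3OOC — CH3O–C(=O)–: carbonyl C bonded to C and to –OCH3 → ester (not ketone + ether)).
ether: absent. In CH3OOC, the C–O–C oxygen is adjacent to a C=O, so it belongs to an ester, not an ether.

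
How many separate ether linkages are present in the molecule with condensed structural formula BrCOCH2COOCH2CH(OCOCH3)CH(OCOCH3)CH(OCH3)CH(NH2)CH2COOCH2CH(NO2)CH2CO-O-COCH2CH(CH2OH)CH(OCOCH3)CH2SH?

1

–C(=O)Br: carbonyl C bonded to C and to a halogen → acyl halide (not alkyl halide).
–C(=O)–O–C with C on the carbonyl side → ester.
pendant –OC(=O)CH3: an acyloxy group → ester.
pendant –OC(=O)CH3: an acyloxy group → ester.
pendant –OCH3: C–O–C with sp³ C, no adjacent C=O → ether.
–NH2 on an sp³ carbon with no adjacent C=O → amine.
–C(=O)–O–C with C on the carbonyl side → ester.
–NO2 on an sp³ carbon → nitro (the N=O is not a carbonyl).
two acyl groups sharing one oxygen, –C(=O)–O–C(=O)– → anhydride.
pendant –CH2OH on an sp³ backbone C → alcohol.
pendant –OC(=O)CH3: an acyloxy group → ester.
–SH on an sp³ carbon → thiol.
Ether appears at: CH(OCH3) → 1.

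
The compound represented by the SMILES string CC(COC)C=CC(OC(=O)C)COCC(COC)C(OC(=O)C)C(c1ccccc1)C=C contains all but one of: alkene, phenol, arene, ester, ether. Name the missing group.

alkene: present (CH=CH — C=C double bond → alkene).
ester: present (CH(OCOCH3) — pendant –OC(=O)CH3: an acyloxy group → ester).
ether: present (CH(CH2OCH3) — pendant –CH2OCH3: C–O–C linkage → ether).
arene: present (CH(C6H5) — pendant –C6H5: benzene ring → arene).
phenol: no segment matches this pattern.

phenol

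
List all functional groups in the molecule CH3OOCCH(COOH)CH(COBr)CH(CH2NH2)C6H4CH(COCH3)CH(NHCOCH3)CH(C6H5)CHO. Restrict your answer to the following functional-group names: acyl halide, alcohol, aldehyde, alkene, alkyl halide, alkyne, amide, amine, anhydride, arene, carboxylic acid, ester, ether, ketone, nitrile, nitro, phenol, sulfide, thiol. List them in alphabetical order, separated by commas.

CH3O–C(=O)–: carbonyl C bonded to C and to –OCH3 → ester (not ketone + ether).
pendant –COOH: carbonyl C bonded to C and –OH → carboxylic acid.
pendant –C(=O)X: carbonyl C bonded to C and halogen → acyl halide.
pendant –CH2NH2: N on sp³ C, no adjacent C=O → amine.
para-disubstituted benzene ring → arene.
pendant –COCH3: carbonyl C bonded to two carbons → ketone.
pendant –NHC(=O)CH3: N bonded to a carbonyl → amide (not amine).
pendant –C6H5: benzene ring → arene.
terminal –CHO: carbonyl C bonded to H and C → aldehyde.

acyl halide, aldehyde, amide, amine, arene, carboxylic acid, ester, ketone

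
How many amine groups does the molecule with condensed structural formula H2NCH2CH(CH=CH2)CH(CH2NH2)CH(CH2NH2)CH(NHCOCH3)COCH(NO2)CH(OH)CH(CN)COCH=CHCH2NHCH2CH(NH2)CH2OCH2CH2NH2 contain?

6

Taking each segment in turn:
  H2NCH2: –NH2 on an sp³ carbon with no adjacent C=O → amine.
  CH(CH=CH2): pendant –CH=CH2: C=C double bond → alkene.
  CH(CH2NH2): pendant –CH2NH2: N on sp³ C, no adjacent C=O → amine.
  CH(CH2NH2): pendant –CH2NH2: N on sp³ C, no adjacent C=O → amine.
  CH(NHCOCH3): pendant –NHC(=O)CH3: N bonded to a carbonyl → amide (not amine).
  CO: –C(=O)– with carbon on both sides → ketone.
  CH(NO2): –NO2 on an sp³ carbon → nitro (the N=O is not a carbonyl).
  CH(OH): –OH on an sp³ carbon → alcohol (secondary).
  CH(CN): pendant –C≡N: nitrile.
  CO: –C(=O)– with carbon on both sides → ketone.
  CH=CH: C=C double bond → alkene.
  CH2NHCH2: C–N–C with sp³ carbons and no adjacent C=O → amine (secondary).
  CH(NH2): –NH2 on an sp³ carbon with no adjacent C=O → amine.
  CH2OCH2: C–O–C with sp³ carbons on both sides and no adjacent C=O → ether.
  CH2NH2: –NH2 on an sp³ carbon with no adjacent C=O → amine.
Amine appears at: H2NCH2, CH(CH2NH2), CH(CH2NH2), CH2NHCH2, CH(NH2), CH2NH2 → 6.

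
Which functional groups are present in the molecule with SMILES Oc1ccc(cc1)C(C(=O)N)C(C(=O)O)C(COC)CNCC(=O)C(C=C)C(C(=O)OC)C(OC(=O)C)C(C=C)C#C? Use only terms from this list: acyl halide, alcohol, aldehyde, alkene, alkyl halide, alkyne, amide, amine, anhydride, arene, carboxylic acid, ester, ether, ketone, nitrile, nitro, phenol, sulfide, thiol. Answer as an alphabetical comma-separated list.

Working along the chain:
  HOC6H4: –OH attached directly to an aromatic ring → phenol (not alcohol); the ring itself is an arene.
  CH(CONH2): pendant –CONH2: carbonyl C bonded to C and N → amide.
  CH(COOH): pendant –COOH: carbonyl C bonded to C and –OH → carboxylic acid.
  CH(CH2OCH3): pendant –CH2OCH3: C–O–C linkage → ether.
  CH2NHCH2: C–N–C with sp³ carbons and no adjacent C=O → amine (secondary).
  CO: –C(=O)– with carbon on both sides → ketone.
  CH(CH=CH2): pendant –CH=CH2: C=C double bond → alkene.
  CH(COOCH3): pendant –COOCH3: carbonyl C bonded to C and –OCH3 → ester.
  CH(OCOCH3): pendant –OC(=O)CH3: an acyloxy group → ester.
  CH(CH=CH2): pendant –CH=CH2: C=C double bond → alkene.
  C≡CH: C≡C triple bond → alkyne.

alkene, alkyne, amide, amine, arene, carboxylic acid, ester, ether, ketone, phenol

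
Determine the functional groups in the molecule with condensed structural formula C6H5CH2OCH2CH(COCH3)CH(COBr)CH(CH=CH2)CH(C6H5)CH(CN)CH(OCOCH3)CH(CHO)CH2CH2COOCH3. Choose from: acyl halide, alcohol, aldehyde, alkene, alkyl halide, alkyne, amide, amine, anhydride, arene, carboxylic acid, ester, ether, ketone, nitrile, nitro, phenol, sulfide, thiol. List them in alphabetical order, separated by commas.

acyl halide, aldehyde, alkene, arene, ester, ether, ketone, nitrile

Working along the chain:
  C6H5: C6H5– phenyl ring → arene.
  CH2OCH2: C–O–C with sp³ carbons on both sides and no adjacent C=O → ether.
  CH(COCH3): pendant –COCH3: carbonyl C bonded to two carbons → ketone.
  CH(COBr): pendant –C(=O)X: carbonyl C bonded to C and halogen → acyl halide.
  CH(CH=CH2): pendant –CH=CH2: C=C double bond → alkene.
  CH(C6H5): pendant –C6H5: benzene ring → arene.
  CH(CN): pendant –C≡N: nitrile.
  CH(OCOCH3): pendant –OC(=O)CH3: an acyloxy group → ester.
  CH(CHO): pendant –CHO: carbonyl C bonded to C and H → aldehyde.
  COOCH3: –C(=O)OCH3: carbonyl C bonded to C and to –OCH3 → ester (not ketone + ether).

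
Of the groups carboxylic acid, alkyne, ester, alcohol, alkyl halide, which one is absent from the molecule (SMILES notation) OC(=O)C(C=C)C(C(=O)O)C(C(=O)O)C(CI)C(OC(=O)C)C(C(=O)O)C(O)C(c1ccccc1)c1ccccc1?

alkyl halide: present (CH(CH2I) — pendant –CH2X: halogen on sp³ carbon → alkyl halide).
alcohol: present (CH(OH) — –OH on an sp³ carbon → alcohol (secondary)).
carboxylic acid: present (HOOC — –COOH: carbonyl C bonded to –OH and C → carboxylic acid (the –OH is not a separate alcohol)).
ester: present (CH(OCOCH3) — pendant –OC(=O)CH3: an acyloxy group → ester).
alkyne: no segment matches this pattern.

alkyne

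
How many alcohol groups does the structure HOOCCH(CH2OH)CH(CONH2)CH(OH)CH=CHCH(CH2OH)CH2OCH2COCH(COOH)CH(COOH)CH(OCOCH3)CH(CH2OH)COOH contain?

–COOH: carbonyl C bonded to –OH and C → carboxylic acid (the –OH is not a separate alcohol).
pendant –CH2OH on an sp³ backbone C → alcohol.
pendant –CONH2: carbonyl C bonded to C and N → amide.
–OH on an sp³ carbon → alcohol (secondary).
C=C double bond → alkene.
pendant –CH2OH on an sp³ backbone C → alcohol.
C–O–C with sp³ carbons on both sides and no adjacent C=O → ether.
–C(=O)– with carbon on both sides → ketone.
pendant –COOH: carbonyl C bonded to C and –OH → carboxylic acid.
pendant –COOH: carbonyl C bonded to C and –OH → carboxylic acid.
pendant –OC(=O)CH3: an acyloxy group → ester.
pendant –CH2OH on an sp³ backbone C → alcohol.
–COOH: carbonyl C bonded to –OH and C → carboxylic acid (the –OH is not a separate alcohol).
Alcohol appears at: CH(CH2OH), CH(OH), CH(CH2OH), CH(CH2OH) → 4.

4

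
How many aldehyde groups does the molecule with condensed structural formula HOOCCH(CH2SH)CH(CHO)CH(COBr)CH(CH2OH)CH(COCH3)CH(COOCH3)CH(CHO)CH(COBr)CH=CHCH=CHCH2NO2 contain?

2

Reading the structure from left to right:
  HOOC: –COOH: carbonyl C bonded to –OH and C → carboxylic acid (the –OH is not a separate alcohol).
  CH(CH2SH): pendant –CH2SH → thiol.
  CH(CHO): pendant –CHO: carbonyl C bonded to C and H → aldehyde.
  CH(COBr): pendant –C(=O)X: carbonyl C bonded to C and halogen → acyl halide.
  CH(CH2OH): pendant –CH2OH on an sp³ backbone C → alcohol.
  CH(COCH3): pendant –COCH3: carbonyl C bonded to two carbons → ketone.
  CH(COOCH3): pendant –COOCH3: carbonyl C bonded to C and –OCH3 → ester.
  CH(CHO): pendant –CHO: carbonyl C bonded to C and H → aldehyde.
  CH(COBr): pendant –C(=O)X: carbonyl C bonded to C and halogen → acyl halide.
  CH=CH: C=C double bond → alkene.
  CH=CH: C=C double bond → alkene.
  CH2NO2: –NO2 on carbon → nitro group.
Aldehyde appears at: CH(CHO), CH(CHO) → 2.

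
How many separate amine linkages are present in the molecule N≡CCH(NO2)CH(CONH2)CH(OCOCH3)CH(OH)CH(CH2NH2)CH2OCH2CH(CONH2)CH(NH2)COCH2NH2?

3

N≡C–: carbon triple-bonded to nitrogen → nitrile.
–NO2 on an sp³ carbon → nitro (the N=O is not a carbonyl).
pendant –CONH2: carbonyl C bonded to C and N → amide.
pendant –OC(=O)CH3: an acyloxy group → ester.
–OH on an sp³ carbon → alcohol (secondary).
pendant –CH2NH2: N on sp³ C, no adjacent C=O → amine.
C–O–C with sp³ carbons on both sides and no adjacent C=O → ether.
pendant –CONH2: carbonyl C bonded to C and N → amide.
–NH2 on an sp³ carbon with no adjacent C=O → amine.
–C(=O)– with carbon on both sides → ketone.
–NH2 on an sp³ carbon with no adjacent C=O → amine.
Amine appears at: CH(CH2NH2), CH(NH2), CH2NH2 → 3.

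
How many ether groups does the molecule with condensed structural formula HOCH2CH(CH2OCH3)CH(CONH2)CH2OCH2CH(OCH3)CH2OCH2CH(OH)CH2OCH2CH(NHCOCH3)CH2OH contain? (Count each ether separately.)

5

Reading the structure from left to right:
  HOCH2: HO– on an sp³ carbon → alcohol.
  CH(CH2OCH3): pendant –CH2OCH3: C–O–C linkage → ether.
  CH(CONH2): pendant –CONH2: carbonyl C bonded to C and N → amide.
  CH2OCH2: C–O–C with sp³ carbons on both sides and no adjacent C=O → ether.
  CH(OCH3): pendant –OCH3: C–O–C with sp³ C, no adjacent C=O → ether.
  CH2OCH2: C–O–C with sp³ carbons on both sides and no adjacent C=O → ether.
  CH(OH): –OH on an sp³ carbon → alcohol (secondary).
  CH2OCH2: C–O–C with sp³ carbons on both sides and no adjacent C=O → ether.
  CH(NHCOCH3): pendant –NHC(=O)CH3: N bonded to a carbonyl → amide (not amine).
  CH2OH: –OH on an sp³ carbon → alcohol.
Ether appears at: CH(CH2OCH3), CH2OCH2, CH(OCH3), CH2OCH2, CH2OCH2 → 5.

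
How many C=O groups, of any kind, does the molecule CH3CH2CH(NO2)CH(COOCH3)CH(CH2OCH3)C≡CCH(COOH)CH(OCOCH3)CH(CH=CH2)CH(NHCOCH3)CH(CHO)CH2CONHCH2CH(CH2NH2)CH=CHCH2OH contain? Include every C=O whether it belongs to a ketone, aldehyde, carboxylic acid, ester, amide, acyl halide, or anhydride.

CH(COOCH3): ester, 1 C=O (running total 1).
CH(COOH): carboxylic acid, 1 C=O (running total 2).
CH(OCOCH3): ester, 1 C=O (running total 3).
CH(NHCOCH3): amide, 1 C=O (running total 4).
CH(CHO): aldehyde, 1 C=O (running total 5).
CH2CONHCH2: amide, 1 C=O (running total 6).

6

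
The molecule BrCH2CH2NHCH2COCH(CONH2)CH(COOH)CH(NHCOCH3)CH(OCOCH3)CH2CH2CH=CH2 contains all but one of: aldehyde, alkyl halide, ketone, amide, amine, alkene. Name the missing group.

aldehyde

amine: present (CH2NHCH2 — C–N–C with sp³ carbons and no adjacent C=O → amine (secondary)).
alkene: present (CH=CH2 — C=C double bond → alkene).
alkyl halide: present (BrCH2 — halogen on an sp³ carbon → alkyl halide).
ketone: present (CO — –C(=O)– with carbon on both sides → ketone).
amide: present (CH(CONH2) — pendant –CONH2: carbonyl C bonded to C and N → amide).
aldehyde: absent. In CO, the carbonyl carbon is bonded to two carbons, so it is a ketone, not an aldehyde. In CH(COOH), the carbonyl carbon bears –OH, not –H, so it is a carboxylic acid.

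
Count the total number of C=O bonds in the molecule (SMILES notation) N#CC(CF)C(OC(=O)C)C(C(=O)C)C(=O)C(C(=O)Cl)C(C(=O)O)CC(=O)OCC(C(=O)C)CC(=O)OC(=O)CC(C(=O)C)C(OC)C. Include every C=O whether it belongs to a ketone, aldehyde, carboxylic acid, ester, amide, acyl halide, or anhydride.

10

CH(OCOCH3): ester, 1 C=O (running total 1).
CH(COCH3): ketone, 1 C=O (running total 2).
CO: ketone, 1 C=O (running total 3).
CH(COCl): acyl halide, 1 C=O (running total 4).
CH(COOH): carboxylic acid, 1 C=O (running total 5).
CH2COOCH2: ester, 1 C=O (running total 6).
CH(COCH3): ketone, 1 C=O (running total 7).
CH2CO-O-COCH2: anhydride, 2 C=O (running total 9).
CH(COCH3): ketone, 1 C=O (running total 10).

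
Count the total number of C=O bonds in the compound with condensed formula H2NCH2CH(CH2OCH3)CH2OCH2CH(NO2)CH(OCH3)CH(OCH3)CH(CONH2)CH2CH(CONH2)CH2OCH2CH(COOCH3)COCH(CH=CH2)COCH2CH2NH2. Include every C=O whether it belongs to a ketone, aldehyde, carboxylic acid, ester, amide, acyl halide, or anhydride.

5

CH(CONH2): amide, 1 C=O (running total 1).
CH(CONH2): amide, 1 C=O (running total 2).
CH(COOCH3): ester, 1 C=O (running total 3).
CO: ketone, 1 C=O (running total 4).
CO: ketone, 1 C=O (running total 5).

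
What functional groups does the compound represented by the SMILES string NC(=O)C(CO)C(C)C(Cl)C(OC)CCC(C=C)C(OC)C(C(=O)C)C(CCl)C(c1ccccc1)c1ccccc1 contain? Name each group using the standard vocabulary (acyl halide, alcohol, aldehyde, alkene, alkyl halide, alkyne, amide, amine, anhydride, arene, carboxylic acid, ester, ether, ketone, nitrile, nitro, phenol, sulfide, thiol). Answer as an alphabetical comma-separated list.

alcohol, alkene, alkyl halide, amide, arene, ether, ketone

Working along the chain:
  H2NCO: –C(=O)NH2: carbonyl C bonded to C and to N → amide (the N is not a separate amine).
  CH(CH2OH): pendant –CH2OH on an sp³ backbone C → alcohol.
  CH(Cl): halogen on an sp³ carbon → alkyl halide.
  CH(OCH3): pendant –OCH3: C–O–C with sp³ C, no adjacent C=O → ether.
  CH(CH=CH2): pendant –CH=CH2: C=C double bond → alkene.
  CH(OCH3): pendant –OCH3: C–O–C with sp³ C, no adjacent C=O → ether.
  CH(COCH3): pendant –COCH3: carbonyl C bonded to two carbons → ketone.
  CH(CH2Cl): pendant –CH2X: halogen on sp³ carbon → alkyl halide.
  CH(C6H5): pendant –C6H5: benzene ring → arene.
  C6H5: –C6H5 phenyl ring → arene.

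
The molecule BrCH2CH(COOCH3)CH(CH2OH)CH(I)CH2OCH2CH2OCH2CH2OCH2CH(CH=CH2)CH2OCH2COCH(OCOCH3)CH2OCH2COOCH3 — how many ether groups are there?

halogen on an sp³ carbon → alkyl halide.
pendant –COOCH3: carbonyl C bonded to C and –OCH3 → ester.
pendant –CH2OH on an sp³ backbone C → alcohol.
halogen on an sp³ carbon → alkyl halide.
C–O–C with sp³ carbons on both sides and no adjacent C=O → ether.
C–O–C with sp³ carbons on both sides and no adjacent C=O → ether.
C–O–C with sp³ carbons on both sides and no adjacent C=O → ether.
pendant –CH=CH2: C=C double bond → alkene.
C–O–C with sp³ carbons on both sides and no adjacent C=O → ether.
–C(=O)– with carbon on both sides → ketone.
pendant –OC(=O)CH3: an acyloxy group → ester.
C–O–C with sp³ carbons on both sides and no adjacent C=O → ether.
–C(=O)OCH3: carbonyl C bonded to C and to –OCH3 → ester (not ketone + ether).
Ether appears at: CH2OCH2, CH2OCH2, CH2OCH2, CH2OCH2, CH2OCH2 → 5.

5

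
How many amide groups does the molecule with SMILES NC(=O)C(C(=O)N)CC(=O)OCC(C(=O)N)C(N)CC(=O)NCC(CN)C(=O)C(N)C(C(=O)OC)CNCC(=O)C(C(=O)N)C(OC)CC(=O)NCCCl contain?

6

Reading the structure from left to right:
  H2NCO: –C(=O)NH2: carbonyl C bonded to C and to N → amide (the N is not a separate amine).
  CH(CONH2): pendant –CONH2: carbonyl C bonded to C and N → amide.
  CH2COOCH2: –C(=O)–O–C with C on the carbonyl side → ester.
  CH(CONH2): pendant –CONH2: carbonyl C bonded to C and N → amide.
  CH(NH2): –NH2 on an sp³ carbon with no adjacent C=O → amine.
  CH2CONHCH2: –C(=O)–N– linkage → amide (the N is not an amine).
  CH(CH2NH2): pendant –CH2NH2: N on sp³ C, no adjacent C=O → amine.
  CO: –C(=O)– with carbon on both sides → ketone.
  CH(NH2): –NH2 on an sp³ carbon with no adjacent C=O → amine.
  CH(COOCH3): pendant –COOCH3: carbonyl C bonded to C and –OCH3 → ester.
  CH2NHCH2: C–N–C with sp³ carbons and no adjacent C=O → amine (secondary).
  CO: –C(=O)– with carbon on both sides → ketone.
  CH(CONH2): pendant –CONH2: carbonyl C bonded to C and N → amide.
  CH(OCH3): pendant –OCH3: C–O–C with sp³ C, no adjacent C=O → ether.
  CH2CONHCH2: –C(=O)–N– linkage → amide (the N is not an amine).
  CH2Cl: halogen on an sp³ carbon → alkyl halide.
Amide appears at: H2NCO, CH(CONH2), CH(CONH2), CH2CONHCH2, CH(CONH2), CH2CONHCH2 → 6.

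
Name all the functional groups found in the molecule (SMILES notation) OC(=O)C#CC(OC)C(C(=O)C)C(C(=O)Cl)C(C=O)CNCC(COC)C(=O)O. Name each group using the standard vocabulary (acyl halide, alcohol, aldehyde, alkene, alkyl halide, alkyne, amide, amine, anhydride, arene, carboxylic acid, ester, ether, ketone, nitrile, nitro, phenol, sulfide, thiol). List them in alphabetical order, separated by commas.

acyl halide, aldehyde, alkyne, amine, carboxylic acid, ether, ketone

Working along the chain:
  HOOC: –COOH: carbonyl C bonded to –OH and C → carboxylic acid (the –OH is not a separate alcohol).
  C≡C: C≡C triple bond → alkyne.
  CH(OCH3): pendant –OCH3: C–O–C with sp³ C, no adjacent C=O → ether.
  CH(COCH3): pendant –COCH3: carbonyl C bonded to two carbons → ketone.
  CH(COCl): pendant –C(=O)X: carbonyl C bonded to C and halogen → acyl halide.
  CH(CHO): pendant –CHO: carbonyl C bonded to C and H → aldehyde.
  CH2NHCH2: C–N–C with sp³ carbons and no adjacent C=O → amine (secondary).
  CH(CH2OCH3): pendant –CH2OCH3: C–O–C linkage → ether.
  COOH: –COOH: carbonyl C bonded to –OH and C → carboxylic acid (the –OH is not a separate alcohol).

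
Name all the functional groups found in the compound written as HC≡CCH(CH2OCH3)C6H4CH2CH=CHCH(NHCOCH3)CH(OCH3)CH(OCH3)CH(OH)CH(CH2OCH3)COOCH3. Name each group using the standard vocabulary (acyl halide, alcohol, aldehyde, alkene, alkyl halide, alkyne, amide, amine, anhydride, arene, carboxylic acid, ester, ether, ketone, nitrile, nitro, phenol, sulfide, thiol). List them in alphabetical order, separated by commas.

Working along the chain:
  HC≡C: C≡C triple bond → alkyne.
  CH(CH2OCH3): pendant –CH2OCH3: C–O–C linkage → ether.
  C6H4: para-disubstituted benzene ring → arene.
  CH=CH: C=C double bond → alkene.
  CH(NHCOCH3): pendant –NHC(=O)CH3: N bonded to a carbonyl → amide (not amine).
  CH(OCH3): pendant –OCH3: C–O–C with sp³ C, no adjacent C=O → ether.
  CH(OCH3): pendant –OCH3: C–O–C with sp³ C, no adjacent C=O → ether.
  CH(OH): –OH on an sp³ carbon → alcohol (secondary).
  CH(CH2OCH3): pendant –CH2OCH3: C–O–C linkage → ether.
  COOCH3: –C(=O)OCH3: carbonyl C bonded to C and to –OCH3 → ester (not ketone + ether).

alcohol, alkene, alkyne, amide, arene, ester, ether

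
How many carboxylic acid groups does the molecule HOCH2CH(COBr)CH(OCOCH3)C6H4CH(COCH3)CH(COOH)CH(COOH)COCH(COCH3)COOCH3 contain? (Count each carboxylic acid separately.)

2

Working along the chain:
  HOCH2: HO– on an sp³ carbon → alcohol.
  CH(COBr): pendant –C(=O)X: carbonyl C bonded to C and halogen → acyl halide.
  CH(OCOCH3): pendant –OC(=O)CH3: an acyloxy group → ester.
  C6H4: para-disubstituted benzene ring → arene.
  CH(COCH3): pendant –COCH3: carbonyl C bonded to two carbons → ketone.
  CH(COOH): pendant –COOH: carbonyl C bonded to C and –OH → carboxylic acid.
  CH(COOH): pendant –COOH: carbonyl C bonded to C and –OH → carboxylic acid.
  CO: –C(=O)– with carbon on both sides → ketone.
  CH(COCH3): pendant –COCH3: carbonyl C bonded to two carbons → ketone.
  COOCH3: –C(=O)OCH3: carbonyl C bonded to C and to –OCH3 → ester (not ketone + ether).
Carboxylic acid appears at: CH(COOH), CH(COOH) → 2.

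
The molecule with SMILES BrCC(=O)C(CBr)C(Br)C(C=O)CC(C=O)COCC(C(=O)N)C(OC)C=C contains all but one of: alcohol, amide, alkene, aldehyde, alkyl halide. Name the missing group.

alcohol

amide: present (CH(CONH2) — pendant –CONH2: carbonyl C bonded to C and N → amide).
alkyl halide: present (BrCH2 — halogen on an sp³ carbon → alkyl halide).
alkene: present (CH=CH2 — C=C double bond → alkene).
aldehyde: present (CH(CHO) — pendant –CHO: carbonyl C bonded to C and H → aldehyde).
alcohol: no segment matches this pattern.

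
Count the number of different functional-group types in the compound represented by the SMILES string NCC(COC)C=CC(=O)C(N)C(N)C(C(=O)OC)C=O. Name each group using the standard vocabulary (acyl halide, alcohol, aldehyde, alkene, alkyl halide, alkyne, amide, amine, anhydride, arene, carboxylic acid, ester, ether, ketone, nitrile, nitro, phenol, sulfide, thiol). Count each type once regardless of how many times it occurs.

Working along the chain:
  H2NCH2: –NH2 on an sp³ carbon with no adjacent C=O → amine.
  CH(CH2OCH3): pendant –CH2OCH3: C–O–C linkage → ether.
  CH=CH: C=C double bond → alkene.
  CO: –C(=O)– with carbon on both sides → ketone.
  CH(NH2): –NH2 on an sp³ carbon with no adjacent C=O → amine.
  CH(NH2): –NH2 on an sp³ carbon with no adjacent C=O → amine.
  CH(COOCH3): pendant –COOCH3: carbonyl C bonded to C and –OCH3 → ester.
  CHO: terminal –CHO: carbonyl C bonded to H and C → aldehyde.
Distinct types present: aldehyde, alkene, amine, ester, ether, ketone.

6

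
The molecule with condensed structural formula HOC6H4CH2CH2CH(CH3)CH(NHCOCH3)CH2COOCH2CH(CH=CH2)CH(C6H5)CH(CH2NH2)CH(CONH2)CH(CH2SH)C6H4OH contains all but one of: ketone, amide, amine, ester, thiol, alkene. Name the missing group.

ketone

alkene: present (CH(CH=CH2) — pendant –CH=CH2: C=C double bond → alkene).
ester: present (CH2COOCH2 — –C(=O)–O–C with C on the carbonyl side → ester).
thiol: present (CH(CH2SH) — pendant –CH2SH → thiol).
amide: present (CH(NHCOCH3) — pendant –NHC(=O)CH3: N bonded to a carbonyl → amide (not amine)).
amine: present (CH(CH2NH2) — pendant –CH2NH2: N on sp³ C, no adjacent C=O → amine).
ketone: absent. In CH2COOCH2, the C=O is bonded to an –O–C group, which defines an ester, not a ketone. In each of CH(NHCOCH3) and CH(CONH2), the C=O is bonded to nitrogen, which defines an amide, not a ketone.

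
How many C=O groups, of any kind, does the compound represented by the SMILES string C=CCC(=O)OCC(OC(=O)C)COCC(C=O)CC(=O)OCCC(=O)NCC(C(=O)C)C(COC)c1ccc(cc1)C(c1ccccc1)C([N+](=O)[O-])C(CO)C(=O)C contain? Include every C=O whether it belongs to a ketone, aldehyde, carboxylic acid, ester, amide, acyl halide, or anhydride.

CH2COOCH2: ester, 1 C=O (running total 1).
CH(OCOCH3): ester, 1 C=O (running total 2).
CH(CHO): aldehyde, 1 C=O (running total 3).
CH2COOCH2: ester, 1 C=O (running total 4).
CH2CONHCH2: amide, 1 C=O (running total 5).
CH(COCH3): ketone, 1 C=O (running total 6).
CO: ketone, 1 C=O (running total 7).

7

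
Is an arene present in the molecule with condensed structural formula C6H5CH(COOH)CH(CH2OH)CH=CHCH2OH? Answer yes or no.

C6H5– phenyl ring → arene.
pendant –COOH: carbonyl C bonded to C and –OH → carboxylic acid.
pendant –CH2OH on an sp³ backbone C → alcohol.
C=C double bond → alkene.
–OH on an sp³ carbon → alcohol.
The C6H5 segment supplies the arene: C6H5– phenyl ring → arene.

yes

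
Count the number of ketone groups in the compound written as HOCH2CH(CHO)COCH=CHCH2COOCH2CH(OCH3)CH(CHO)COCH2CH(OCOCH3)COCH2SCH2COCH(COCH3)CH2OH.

5

HO– on an sp³ carbon → alcohol.
pendant –CHO: carbonyl C bonded to C and H → aldehyde.
–C(=O)– with carbon on both sides → ketone.
C=C double bond → alkene.
–C(=O)–O–C with C on the carbonyl side → ester.
pendant –OCH3: C–O–C with sp³ C, no adjacent C=O → ether.
pendant –CHO: carbonyl C bonded to C and H → aldehyde.
–C(=O)– with carbon on both sides → ketone.
pendant –OC(=O)CH3: an acyloxy group → ester.
–C(=O)– with carbon on both sides → ketone.
C–S–C linkage → sulfide (thioether).
–C(=O)– with carbon on both sides → ketone.
pendant –COCH3: carbonyl C bonded to two carbons → ketone.
–OH on an sp³ carbon → alcohol.
Ketone appears at: CO, CO, CO, CO, CH(COCH3) → 5.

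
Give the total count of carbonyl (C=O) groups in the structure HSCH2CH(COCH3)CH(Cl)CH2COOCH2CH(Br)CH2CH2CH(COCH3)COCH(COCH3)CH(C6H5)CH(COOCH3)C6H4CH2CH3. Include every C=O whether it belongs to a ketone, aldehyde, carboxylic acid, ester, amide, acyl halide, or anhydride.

6

CH(COCH3): ketone, 1 C=O (running total 1).
CH2COOCH2: ester, 1 C=O (running total 2).
CH(COCH3): ketone, 1 C=O (running total 3).
CO: ketone, 1 C=O (running total 4).
CH(COCH3): ketone, 1 C=O (running total 5).
CH(COOCH3): ester, 1 C=O (running total 6).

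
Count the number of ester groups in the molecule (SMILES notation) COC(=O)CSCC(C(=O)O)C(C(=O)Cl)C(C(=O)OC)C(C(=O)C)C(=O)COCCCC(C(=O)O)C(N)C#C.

2

CH3O–C(=O)–: carbonyl C bonded to C and to –OCH3 → ester (not ketone + ether).
C–S–C linkage → sulfide (thioether).
pendant –COOH: carbonyl C bonded to C and –OH → carboxylic acid.
pendant –C(=O)X: carbonyl C bonded to C and halogen → acyl halide.
pendant –COOCH3: carbonyl C bonded to C and –OCH3 → ester.
pendant –COCH3: carbonyl C bonded to two carbons → ketone.
–C(=O)– with carbon on both sides → ketone.
C–O–C with sp³ carbons on both sides and no adjacent C=O → ether.
pendant –COOH: carbonyl C bonded to C and –OH → carboxylic acid.
–NH2 on an sp³ carbon with no adjacent C=O → amine.
C≡C triple bond → alkyne.
Ester appears at: CH3OOC, CH(COOCH3) → 2.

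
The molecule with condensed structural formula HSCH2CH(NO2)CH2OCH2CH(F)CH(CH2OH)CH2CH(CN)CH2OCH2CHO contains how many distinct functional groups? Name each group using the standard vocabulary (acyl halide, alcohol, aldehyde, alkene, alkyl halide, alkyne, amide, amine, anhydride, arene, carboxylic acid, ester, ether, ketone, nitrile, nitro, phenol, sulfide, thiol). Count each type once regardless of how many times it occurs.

Working along the chain:
  HSCH2: –SH on an sp³ carbon → thiol.
  CH(NO2): –NO2 on an sp³ carbon → nitro (the N=O is not a carbonyl).
  CH2OCH2: C–O–C with sp³ carbons on both sides and no adjacent C=O → ether.
  CH(F): halogen on an sp³ carbon → alkyl halide.
  CH(CH2OH): pendant –CH2OH on an sp³ backbone C → alcohol.
  CH(CN): pendant –C≡N: nitrile.
  CH2OCH2: C–O–C with sp³ carbons on both sides and no adjacent C=O → ether.
  CHO: terminal –CHO: carbonyl C bonded to H and C → aldehyde.
Distinct types present: alcohol, aldehyde, alkyl halide, ether, nitrile, nitro, thiol.

7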